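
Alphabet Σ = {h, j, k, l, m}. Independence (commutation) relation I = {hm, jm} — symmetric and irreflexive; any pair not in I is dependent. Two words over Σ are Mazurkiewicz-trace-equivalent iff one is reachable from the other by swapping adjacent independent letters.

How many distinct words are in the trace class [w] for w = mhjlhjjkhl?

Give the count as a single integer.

3

drop 0:m onto floor
drop 1:h onto floor
drop 2:j onto {1:h}
drop 3:l onto {0:m, 2:j}
drop 4:h onto {3:l}
drop 5:j onto {4:h}
drop 6:j onto {5:j}
drop 7:k onto {6:j}
drop 8:h onto {7:k}
drop 9:l onto {8:h}
ground layer = {0:m, 1:h}
drop-orders for the pieces not yet dropped (sum over which currently-grounded one goes next):
  1 to go: {9} 1
  2 to go: {8,9} 1
  3 to go: {7,8,9} 1
  4 to go: {6,7,8,9} 1
  5 to go: {5,6,7,8,9} 1
  6 to go: {4,5,6,7,8,9} 1
  7 to go: {3,4,5,6,7,8,9} 1
  8 to go: {0,3,4,5,6,7,8,9} 1  {2,3,4,5,6,7,8,9} 1
  if 0:m drops first: 1 orders
  if 1:h drops first: 2 orders
heap linearizations: 3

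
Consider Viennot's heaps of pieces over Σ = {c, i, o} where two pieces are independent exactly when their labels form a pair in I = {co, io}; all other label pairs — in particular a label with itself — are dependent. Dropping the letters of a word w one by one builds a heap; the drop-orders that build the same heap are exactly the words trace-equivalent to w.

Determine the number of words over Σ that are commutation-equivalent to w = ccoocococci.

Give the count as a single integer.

drop 0:c onto floor
drop 1:c onto {0:c}
drop 2:o onto floor
drop 3:o onto {2:o}
drop 4:c onto {1:c}
drop 5:o onto {3:o}
drop 6:c onto {4:c}
drop 7:o onto {5:o}
drop 8:c onto {6:c}
drop 9:c onto {8:c}
drop 10:i onto {9:c}
ground layer = {0:c, 2:o}
drop-orders for the pieces not yet dropped (sum over which currently-grounded one goes next):
  1 to go: {7} 1  {10} 1
  2 to go: {5,7} 1  {7,10} 2  {9,10} 1
  3 to go: {3,5,7} 1  {5,7,10} 3  {7,9,10} 3  {8,9,10} 1
  4 to go: {2,3,5,7} 1  {3,5,7,10} 4  {5,7,9,10} 6  {6,8,9,10} 1  {7,8,9,10} 4
  5 to go: {2,3,5,7,10} 5  {3,5,7,9,10} 10  {4,6,8,9,10} 1  {5,7,8,9,10} 10  {6,7,8,9,10} 5
  6 to go: {1,4,6,8,9,10} 1  {2,3,5,7,9,10} 15  {3,5,7,8,9,10} 20  {4,6,7,8,9,10} 6  {5,6,7,8,9,10} 15
  7 to go: {0,1,4,6,8,9,10} 1  {1,4,6,7,8,9,10} 7  {2,3,5,7,8,9,10} 35  {3,5,6,7,8,9,10} 35  {4,5,6,7,8,9,10} 21
  8 to go: {0,1,4,6,7,8,9,10} 8  {1,4,5,6,7,8,9,10} 28  {2,3,5,6,7,8,9,10} 70  {3,4,5,6,7,8,9,10} 56
  9 to go: {0,1,4,5,6,7,8,9,10} 36  {1,3,4,5,6,7,8,9,10} 84  {2,3,4,5,6,7,8,9,10} 126
  if 0:c drops first: 210 orders
  if 2:o drops first: 120 orders
heap linearizations: 330

330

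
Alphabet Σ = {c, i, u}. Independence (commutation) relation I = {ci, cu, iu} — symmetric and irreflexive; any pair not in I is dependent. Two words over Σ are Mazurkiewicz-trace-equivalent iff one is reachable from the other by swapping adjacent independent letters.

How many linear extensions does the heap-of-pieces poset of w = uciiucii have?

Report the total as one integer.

0(u) covers ∅
1(c) covers ∅
2(i) covers ∅
3(i) covers 2:i
4(u) covers 0:u
5(c) covers 1:c
6(i) covers 3:i
7(i) covers 6:i
floor of heap: 0:u, 1:c, 2:i
completions by unplaced set U, small U first (add the entries for U minus each lowest piece of U):
  |U|=1: {4}:1  {5}:1  {7}:1
  |U|=2: {0,4}:1  {1,5}:1  {4,5}:2  {4,7}:2  {5,7}:2  {6,7}:1
  |U|=3: {0,4,5}:3  {0,4,7}:3  {1,4,5}:3  {1,5,7}:3  {3,6,7}:1  {4,5,7}:6  {4,6,7}:3  {5,6,7}:3
  |U|=4: {0,1,4,5}:6  {0,4,5,7}:12  {0,4,6,7}:6  {1,4,5,7}:12  {1,5,6,7}:6  {2,3,6,7}:1  {3,4,6,7}:4  {3,5,6,7}:4  {4,5,6,7}:12
  |U|=5: {0,1,4,5,7}:30  {0,3,4,6,7}:10  {0,4,5,6,7}:30  {1,3,5,6,7}:10  {1,4,5,6,7}:30  {2,3,4,6,7}:5  {2,3,5,6,7}:5  {3,4,5,6,7}:20
  |U|=6: {0,1,4,5,6,7}:90  {0,2,3,4,6,7}:15  {0,3,4,5,6,7}:60  {1,2,3,5,6,7}:15  {1,3,4,5,6,7}:60  {2,3,4,5,6,7}:30
  start at 0(u): 105
  start at 1(c): 105
  start at 2(i): 210
sum over floor = 420

420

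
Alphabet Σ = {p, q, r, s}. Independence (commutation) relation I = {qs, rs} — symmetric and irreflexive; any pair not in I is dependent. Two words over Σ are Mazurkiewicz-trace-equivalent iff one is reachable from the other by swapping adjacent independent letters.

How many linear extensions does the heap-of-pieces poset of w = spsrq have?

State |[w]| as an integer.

3

#0=s has no predecessor
#1=p depends on [0:s]
#2=s depends on [1:p]
#3=r depends on [1:p]
#4=q depends on [3:r]
sources: [0:s]
N(rest) = Σ N(rest − s) over sources s of rest; N(one piece) = 1:
  size 1 → [2]=1  [4]=1
  size 2 → [2,4]=2  [3,4]=1
  size 3 → [2,3,4]=3
  first=0(s) contributes 3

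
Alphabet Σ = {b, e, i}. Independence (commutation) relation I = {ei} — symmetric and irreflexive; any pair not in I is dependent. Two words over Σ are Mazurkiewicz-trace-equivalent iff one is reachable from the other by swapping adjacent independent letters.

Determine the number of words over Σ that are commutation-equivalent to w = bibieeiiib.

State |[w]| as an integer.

0(b) covers ∅
1(i) covers 0:b
2(b) covers 1:i
3(i) covers 2:b
4(e) covers 2:b
5(e) covers 4:e
6(i) covers 3:i
7(i) covers 6:i
8(i) covers 7:i
9(b) covers 5:e, 8:i
floor of heap: 0:b
completions by unplaced set U, small U first (add the entries for U minus each lowest piece of U):
  |U|=1: {9}:1
  |U|=2: {5,9}:1  {8,9}:1
  |U|=3: {4,5,9}:1  {5,8,9}:2  {7,8,9}:1
  |U|=4: {4,5,8,9}:3  {5,7,8,9}:3  {6,7,8,9}:1
  |U|=5: {3,6,7,8,9}:1  {4,5,7,8,9}:6  {5,6,7,8,9}:4
  |U|=6: {3,5,6,7,8,9}:5  {4,5,6,7,8,9}:10
  |U|=7: {3,4,5,6,7,8,9}:15
  |U|=8: {2,3,4,5,6,7,8,9}:15
  start at 0(b): 15

15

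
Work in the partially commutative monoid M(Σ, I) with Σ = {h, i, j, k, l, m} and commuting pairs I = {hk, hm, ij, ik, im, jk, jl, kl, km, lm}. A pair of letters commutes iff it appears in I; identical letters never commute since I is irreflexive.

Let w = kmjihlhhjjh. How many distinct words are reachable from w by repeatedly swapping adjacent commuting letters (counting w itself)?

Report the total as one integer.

drop 0:k onto floor
drop 1:m onto floor
drop 2:j onto {1:m}
drop 3:i onto floor
drop 4:h onto {2:j, 3:i}
drop 5:l onto {4:h}
drop 6:h onto {5:l}
drop 7:h onto {6:h}
drop 8:j onto {7:h}
drop 9:j onto {8:j}
drop 10:h onto {9:j}
ground layer = {0:k, 1:m, 3:i}
drop-orders for the pieces not yet dropped (sum over which currently-grounded one goes next):
  1 to go: {0} 1  {10} 1
  2 to go: {0,10} 2  {9,10} 1
  3 to go: {0,9,10} 3  {8,9,10} 1
  4 to go: {0,8,9,10} 4  {7,8,9,10} 1
  5 to go: {0,7,8,9,10} 5  {6,7,8,9,10} 1
  6 to go: {0,6,7,8,9,10} 6  {5,6,7,8,9,10} 1
  7 to go: {0,5,6,7,8,9,10} 7  {4,5,6,7,8,9,10} 1
  8 to go: {0,4,5,6,7,8,9,10} 8  {2,4,5,6,7,8,9,10} 1  {3,4,5,6,7,8,9,10} 1
  9 to go: {0,2,4,5,6,7,8,9,10} 9  {0,3,4,5,6,7,8,9,10} 9  {1,2,4,5,6,7,8,9,10} 1  {2,3,4,5,6,7,8,9,10} 2
  if 0:k drops first: 3 orders
  if 1:m drops first: 20 orders
  if 3:i drops first: 10 orders
heap linearizations: 33

33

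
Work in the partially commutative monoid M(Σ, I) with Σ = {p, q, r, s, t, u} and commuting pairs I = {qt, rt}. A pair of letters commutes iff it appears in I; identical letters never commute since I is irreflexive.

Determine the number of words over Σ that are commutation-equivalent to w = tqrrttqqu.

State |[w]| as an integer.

#0=t has no predecessor
#1=q has no predecessor
#2=r depends on [1:q]
#3=r depends on [2:r]
#4=t depends on [0:t]
#5=t depends on [4:t]
#6=q depends on [3:r]
#7=q depends on [6:q]
#8=u depends on [5:t, 7:q]
sources: [0:t, 1:q]
N(rest) = Σ N(rest − s) over sources s of rest; N(one piece) = 1:
  size 1 → [8]=1
  size 2 → [5,8]=1  [7,8]=1
  size 3 → [4,5,8]=1  [5,7,8]=2  [6,7,8]=1
  size 4 → [0,4,5,8]=1  [3,6,7,8]=1  [4,5,7,8]=3  [5,6,7,8]=3
  size 5 → [0,4,5,7,8]=4  [2,3,6,7,8]=1  [3,5,6,7,8]=4  [4,5,6,7,8]=6
  size 6 → [0,4,5,6,7,8]=10  [1,2,3,6,7,8]=1  [2,3,5,6,7,8]=5  [3,4,5,6,7,8]=10
  size 7 → [0,3,4,5,6,7,8]=20  [1,2,3,5,6,7,8]=6  [2,3,4,5,6,7,8]=15
  first=0(t) contributes 21
  first=1(q) contributes 35
|[w]| = 56

56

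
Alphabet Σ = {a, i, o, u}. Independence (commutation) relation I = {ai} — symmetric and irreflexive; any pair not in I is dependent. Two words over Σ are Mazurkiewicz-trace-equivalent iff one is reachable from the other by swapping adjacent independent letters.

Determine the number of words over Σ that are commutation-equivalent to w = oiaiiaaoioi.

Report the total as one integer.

20

#0=o has no predecessor
#1=i depends on [0:o]
#2=a depends on [0:o]
#3=i depends on [1:i]
#4=i depends on [3:i]
#5=a depends on [2:a]
#6=a depends on [5:a]
#7=o depends on [4:i, 6:a]
#8=i depends on [7:o]
#9=o depends on [8:i]
#10=i depends on [9:o]
sources: [0:o]
N(rest) = Σ N(rest − s) over sources s of rest; N(one piece) = 1:
  size 1 → [10]=1
  size 2 → [9,10]=1
  size 3 → [8,9,10]=1
  size 4 → [7,8,9,10]=1
  size 5 → [4,7,8,9,10]=1  [6,7,8,9,10]=1
  size 6 → [3,4,7,8,9,10]=1  [4,6,7,8,9,10]=2  [5,6,7,8,9,10]=1
  size 7 → [1,3,4,7,8,9,10]=1  [2,5,6,7,8,9,10]=1  [3,4,6,7,8,9,10]=3  [4,5,6,7,8,9,10]=3
  size 8 → [1,3,4,6,7,8,9,10]=4  [2,4,5,6,7,8,9,10]=4  [3,4,5,6,7,8,9,10]=6
  size 9 → [1,3,4,5,6,7,8,9,10]=10  [2,3,4,5,6,7,8,9,10]=10
  first=0(o) contributes 20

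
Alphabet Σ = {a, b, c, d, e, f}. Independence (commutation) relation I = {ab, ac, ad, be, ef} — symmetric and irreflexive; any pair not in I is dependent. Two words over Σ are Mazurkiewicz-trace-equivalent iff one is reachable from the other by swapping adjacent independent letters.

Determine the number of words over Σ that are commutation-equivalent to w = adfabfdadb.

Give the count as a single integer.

drop 0:a onto floor
drop 1:d onto floor
drop 2:f onto {0:a, 1:d}
drop 3:a onto {2:f}
drop 4:b onto {2:f}
drop 5:f onto {3:a, 4:b}
drop 6:d onto {5:f}
drop 7:a onto {5:f}
drop 8:d onto {6:d}
drop 9:b onto {8:d}
ground layer = {0:a, 1:d}
drop-orders for the pieces not yet dropped (sum over which currently-grounded one goes next):
  1 to go: {7} 1  {9} 1
  2 to go: {7,9} 2  {8,9} 1
  3 to go: {6,8,9} 1  {7,8,9} 3
  4 to go: {6,7,8,9} 4
  5 to go: {5,6,7,8,9} 4
  6 to go: {3,5,6,7,8,9} 4  {4,5,6,7,8,9} 4
  7 to go: {3,4,5,6,7,8,9} 8
  8 to go: {2,3,4,5,6,7,8,9} 8
  if 0:a drops first: 8 orders
  if 1:d drops first: 8 orders
heap linearizations: 16

16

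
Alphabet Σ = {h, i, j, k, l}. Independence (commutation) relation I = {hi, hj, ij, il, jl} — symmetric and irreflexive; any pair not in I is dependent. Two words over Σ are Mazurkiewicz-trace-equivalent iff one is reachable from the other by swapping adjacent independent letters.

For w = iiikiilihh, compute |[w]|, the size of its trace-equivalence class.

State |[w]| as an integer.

0(i) covers ∅
1(i) covers 0:i
2(i) covers 1:i
3(k) covers 2:i
4(i) covers 3:k
5(i) covers 4:i
6(l) covers 3:k
7(i) covers 5:i
8(h) covers 6:l
9(h) covers 8:h
floor of heap: 0:i
completions by unplaced set U, small U first (add the entries for U minus each lowest piece of U):
  |U|=1: {7}:1  {9}:1
  |U|=2: {5,7}:1  {7,9}:2  {8,9}:1
  |U|=3: {4,5,7}:1  {5,7,9}:3  {6,8,9}:1  {7,8,9}:3
  |U|=4: {4,5,7,9}:4  {5,7,8,9}:6  {6,7,8,9}:4
  |U|=5: {4,5,7,8,9}:10  {5,6,7,8,9}:10
  |U|=6: {4,5,6,7,8,9}:20
  |U|=7: {3,4,5,6,7,8,9}:20
  |U|=8: {2,3,4,5,6,7,8,9}:20
  start at 0(i): 20

20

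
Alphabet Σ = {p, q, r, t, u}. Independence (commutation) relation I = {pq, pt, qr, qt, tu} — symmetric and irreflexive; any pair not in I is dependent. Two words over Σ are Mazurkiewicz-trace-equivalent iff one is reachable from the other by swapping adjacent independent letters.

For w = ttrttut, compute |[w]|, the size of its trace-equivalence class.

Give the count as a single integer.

drop 0:t onto floor
drop 1:t onto {0:t}
drop 2:r onto {1:t}
drop 3:t onto {2:r}
drop 4:t onto {3:t}
drop 5:u onto {2:r}
drop 6:t onto {4:t}
ground layer = {0:t}
drop-orders for the pieces not yet dropped (sum over which currently-grounded one goes next):
  1 to go: {5} 1  {6} 1
  2 to go: {4,6} 1  {5,6} 2
  3 to go: {3,4,6} 1  {4,5,6} 3
  4 to go: {3,4,5,6} 4
  5 to go: {2,3,4,5,6} 4
  if 0:t drops first: 4 orders

4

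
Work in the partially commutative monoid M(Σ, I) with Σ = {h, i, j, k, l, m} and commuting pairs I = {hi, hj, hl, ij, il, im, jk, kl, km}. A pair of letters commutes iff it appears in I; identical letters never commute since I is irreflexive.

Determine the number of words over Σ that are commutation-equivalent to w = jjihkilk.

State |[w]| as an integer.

112

drop 0:j onto floor
drop 1:j onto {0:j}
drop 2:i onto floor
drop 3:h onto floor
drop 4:k onto {2:i, 3:h}
drop 5:i onto {4:k}
drop 6:l onto {1:j}
drop 7:k onto {5:i}
ground layer = {0:j, 2:i, 3:h}
drop-orders for the pieces not yet dropped (sum over which currently-grounded one goes next):
  1 to go: {6} 1  {7} 1
  2 to go: {1,6} 1  {5,7} 1  {6,7} 2
  3 to go: {0,1,6} 1  {1,6,7} 3  {4,5,7} 1  {5,6,7} 3
  4 to go: {0,1,6,7} 4  {1,5,6,7} 6  {2,4,5,7} 1  {3,4,5,7} 1  {4,5,6,7} 4
  5 to go: {0,1,5,6,7} 10  {1,4,5,6,7} 10  {2,3,4,5,7} 2  {2,4,5,6,7} 5  {3,4,5,6,7} 5
  6 to go: {0,1,4,5,6,7} 20  {1,2,4,5,6,7} 15  {1,3,4,5,6,7} 15  {2,3,4,5,6,7} 12
  if 0:j drops first: 42 orders
  if 2:i drops first: 35 orders
  if 3:h drops first: 35 orders
heap linearizations: 112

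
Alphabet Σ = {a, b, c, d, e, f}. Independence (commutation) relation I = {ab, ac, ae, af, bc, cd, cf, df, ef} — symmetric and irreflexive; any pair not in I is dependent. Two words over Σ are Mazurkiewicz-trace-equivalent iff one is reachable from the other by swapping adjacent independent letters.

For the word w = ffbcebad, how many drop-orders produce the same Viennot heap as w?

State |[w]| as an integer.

piece 0:f — minimal
piece 1:f rests on {0:f}
piece 2:b rests on {1:f}
piece 3:c — minimal
piece 4:e rests on {2:b, 3:c}
piece 5:b rests on {4:e}
piece 6:a — minimal
piece 7:d rests on {5:b, 6:a}
minimal pieces: {0:f, 3:c, 6:a}
ways to finish when only these pieces remain (= sum over removing one remaining piece with nothing left below it):
  1 left: {7}→1
  2 left: {5,7}→1  {6,7}→1
  3 left: {4,5,7}→1  {5,6,7}→2
  4 left: {2,4,5,7}→1  {3,4,5,7}→1  {4,5,6,7}→3
  5 left: {1,2,4,5,7}→1  {2,3,4,5,7}→2  {2,4,5,6,7}→4  {3,4,5,6,7}→4
  6 left: {0,1,2,4,5,7}→1  {1,2,3,4,5,7}→3  {1,2,4,5,6,7}→5  {2,3,4,5,6,7}→10
  placing 0:f first → 18 extensions
  placing 3:c first → 6 extensions
  placing 6:a first → 4 extensions
total linear extensions = 28

28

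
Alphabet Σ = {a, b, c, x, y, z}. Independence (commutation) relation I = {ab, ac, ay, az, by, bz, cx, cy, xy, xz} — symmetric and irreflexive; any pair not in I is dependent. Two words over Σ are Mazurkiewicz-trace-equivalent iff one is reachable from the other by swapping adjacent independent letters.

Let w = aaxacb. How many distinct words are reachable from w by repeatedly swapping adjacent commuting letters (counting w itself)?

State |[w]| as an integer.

9

#0=a has no predecessor
#1=a depends on [0:a]
#2=x depends on [1:a]
#3=a depends on [2:x]
#4=c has no predecessor
#5=b depends on [2:x, 4:c]
sources: [0:a, 4:c]
N(rest) = Σ N(rest − s) over sources s of rest; N(one piece) = 1:
  size 1 → [3]=1  [5]=1
  size 2 → [3,5]=2  [4,5]=1
  size 3 → [2,3,5]=2  [3,4,5]=3
  size 4 → [1,2,3,5]=2  [2,3,4,5]=5
  first=0(a) contributes 7
  first=4(c) contributes 2
|[w]| = 9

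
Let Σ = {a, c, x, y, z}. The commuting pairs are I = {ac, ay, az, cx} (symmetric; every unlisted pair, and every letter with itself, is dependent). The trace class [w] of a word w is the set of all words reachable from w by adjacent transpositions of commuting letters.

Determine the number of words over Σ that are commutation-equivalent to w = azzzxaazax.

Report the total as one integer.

16

#0=a has no predecessor
#1=z has no predecessor
#2=z depends on [1:z]
#3=z depends on [2:z]
#4=x depends on [0:a, 3:z]
#5=a depends on [4:x]
#6=a depends on [5:a]
#7=z depends on [4:x]
#8=a depends on [6:a]
#9=x depends on [7:z, 8:a]
sources: [0:a, 1:z]
N(rest) = Σ N(rest − s) over sources s of rest; N(one piece) = 1:
  size 1 → [9]=1
  size 2 → [7,9]=1  [8,9]=1
  size 3 → [6,8,9]=1  [7,8,9]=2
  size 4 → [5,6,8,9]=1  [6,7,8,9]=3
  size 5 → [5,6,7,8,9]=4
  size 6 → [4,5,6,7,8,9]=4
  size 7 → [0,4,5,6,7,8,9]=4  [3,4,5,6,7,8,9]=4
  size 8 → [0,3,4,5,6,7,8,9]=8  [2,3,4,5,6,7,8,9]=4
  first=0(a) contributes 4
  first=1(z) contributes 12
|[w]| = 16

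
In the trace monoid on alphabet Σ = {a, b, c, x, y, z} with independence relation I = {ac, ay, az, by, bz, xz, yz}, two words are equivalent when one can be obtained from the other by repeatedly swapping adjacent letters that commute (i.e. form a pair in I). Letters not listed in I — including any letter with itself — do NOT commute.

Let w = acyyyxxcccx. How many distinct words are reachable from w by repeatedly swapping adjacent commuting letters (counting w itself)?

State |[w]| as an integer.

5

0(a) covers ∅
1(c) covers ∅
2(y) covers 1:c
3(y) covers 2:y
4(y) covers 3:y
5(x) covers 0:a, 4:y
6(x) covers 5:x
7(c) covers 6:x
8(c) covers 7:c
9(c) covers 8:c
10(x) covers 9:c
floor of heap: 0:a, 1:c
completions by unplaced set U, small U first (add the entries for U minus each lowest piece of U):
  |U|=1: {10}:1
  |U|=2: {9,10}:1
  |U|=3: {8,9,10}:1
  |U|=4: {7,8,9,10}:1
  |U|=5: {6,7,8,9,10}:1
  |U|=6: {5,6,7,8,9,10}:1
  |U|=7: {0,5,6,7,8,9,10}:1  {4,5,6,7,8,9,10}:1
  |U|=8: {0,4,5,6,7,8,9,10}:2  {3,4,5,6,7,8,9,10}:1
  |U|=9: {0,3,4,5,6,7,8,9,10}:3  {2,3,4,5,6,7,8,9,10}:1
  start at 0(a): 1
  start at 1(c): 4
sum over floor = 5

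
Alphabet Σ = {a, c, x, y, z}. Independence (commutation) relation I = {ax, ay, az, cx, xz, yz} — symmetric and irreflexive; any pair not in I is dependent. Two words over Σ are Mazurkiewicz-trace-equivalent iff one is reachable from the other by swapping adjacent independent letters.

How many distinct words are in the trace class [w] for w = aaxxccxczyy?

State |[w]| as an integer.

196

drop 0:a onto floor
drop 1:a onto {0:a}
drop 2:x onto floor
drop 3:x onto {2:x}
drop 4:c onto {1:a}
drop 5:c onto {4:c}
drop 6:x onto {3:x}
drop 7:c onto {5:c}
drop 8:z onto {7:c}
drop 9:y onto {6:x, 7:c}
drop 10:y onto {9:y}
ground layer = {0:a, 2:x}
drop-orders for the pieces not yet dropped (sum over which currently-grounded one goes next):
  1 to go: {8} 1  {10} 1
  2 to go: {8,10} 2  {9,10} 1
  3 to go: {6,9,10} 1  {8,9,10} 3
  4 to go: {3,6,9,10} 1  {6,8,9,10} 4  {7,8,9,10} 3
  5 to go: {2,3,6,9,10} 1  {3,6,8,9,10} 5  {5,7,8,9,10} 3  {6,7,8,9,10} 7
  6 to go: {2,3,6,8,9,10} 6  {3,6,7,8,9,10} 12  {4,5,7,8,9,10} 3  {5,6,7,8,9,10} 10
  7 to go: {1,4,5,7,8,9,10} 3  {2,3,6,7,8,9,10} 18  {3,5,6,7,8,9,10} 22  {4,5,6,7,8,9,10} 13
  8 to go: {0,1,4,5,7,8,9,10} 3  {1,4,5,6,7,8,9,10} 16  {2,3,5,6,7,8,9,10} 40  {3,4,5,6,7,8,9,10} 35
  9 to go: {0,1,4,5,6,7,8,9,10} 19  {1,3,4,5,6,7,8,9,10} 51  {2,3,4,5,6,7,8,9,10} 75
  if 0:a drops first: 126 orders
  if 2:x drops first: 70 orders
heap linearizations: 196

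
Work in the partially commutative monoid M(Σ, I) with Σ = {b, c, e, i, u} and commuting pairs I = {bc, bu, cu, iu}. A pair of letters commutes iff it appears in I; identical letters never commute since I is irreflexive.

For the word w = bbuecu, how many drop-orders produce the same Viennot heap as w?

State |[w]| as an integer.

6

drop 0:b onto floor
drop 1:b onto {0:b}
drop 2:u onto floor
drop 3:e onto {1:b, 2:u}
drop 4:c onto {3:e}
drop 5:u onto {3:e}
ground layer = {0:b, 2:u}
drop-orders for the pieces not yet dropped (sum over which currently-grounded one goes next):
  1 to go: {4} 1  {5} 1
  2 to go: {4,5} 2
  3 to go: {3,4,5} 2
  4 to go: {1,3,4,5} 2  {2,3,4,5} 2
  if 0:b drops first: 4 orders
  if 2:u drops first: 2 orders
heap linearizations: 6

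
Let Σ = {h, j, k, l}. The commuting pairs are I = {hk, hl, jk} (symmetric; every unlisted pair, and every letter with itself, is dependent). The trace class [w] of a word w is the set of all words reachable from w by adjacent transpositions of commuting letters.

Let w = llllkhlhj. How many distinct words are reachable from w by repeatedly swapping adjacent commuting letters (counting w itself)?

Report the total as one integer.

28

0(l) covers ∅
1(l) covers 0:l
2(l) covers 1:l
3(l) covers 2:l
4(k) covers 3:l
5(h) covers ∅
6(l) covers 4:k
7(h) covers 5:h
8(j) covers 6:l, 7:h
floor of heap: 0:l, 5:h
completions by unplaced set U, small U first (add the entries for U minus each lowest piece of U):
  |U|=1: {8}:1
  |U|=2: {6,8}:1  {7,8}:1
  |U|=3: {4,6,8}:1  {5,7,8}:1  {6,7,8}:2
  |U|=4: {3,4,6,8}:1  {4,6,7,8}:3  {5,6,7,8}:3
  |U|=5: {2,3,4,6,8}:1  {3,4,6,7,8}:4  {4,5,6,7,8}:6
  |U|=6: {1,2,3,4,6,8}:1  {2,3,4,6,7,8}:5  {3,4,5,6,7,8}:10
  |U|=7: {0,1,2,3,4,6,8}:1  {1,2,3,4,6,7,8}:6  {2,3,4,5,6,7,8}:15
  start at 0(l): 21
  start at 5(h): 7
sum over floor = 28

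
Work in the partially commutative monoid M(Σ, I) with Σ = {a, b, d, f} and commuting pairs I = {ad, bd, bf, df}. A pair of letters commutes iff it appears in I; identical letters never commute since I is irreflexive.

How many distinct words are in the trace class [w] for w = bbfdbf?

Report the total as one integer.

#0=b has no predecessor
#1=b depends on [0:b]
#2=f has no predecessor
#3=d has no predecessor
#4=b depends on [1:b]
#5=f depends on [2:f]
sources: [0:b, 2:f, 3:d]
N(rest) = Σ N(rest − s) over sources s of rest; N(one piece) = 1:
  size 1 → [3]=1  [4]=1  [5]=1
  size 2 → [1,4]=1  [2,5]=1  [3,4]=2  [3,5]=2  [4,5]=2
  size 3 → [0,1,4]=1  [1,3,4]=3  [1,4,5]=3  [2,3,5]=3  [2,4,5]=3  [3,4,5]=6
  size 4 → [0,1,3,4]=4  [0,1,4,5]=4  [1,2,4,5]=6  [1,3,4,5]=12  [2,3,4,5]=12
  first=0(b) contributes 30
  first=2(f) contributes 20
  first=3(d) contributes 10
|[w]| = 60

60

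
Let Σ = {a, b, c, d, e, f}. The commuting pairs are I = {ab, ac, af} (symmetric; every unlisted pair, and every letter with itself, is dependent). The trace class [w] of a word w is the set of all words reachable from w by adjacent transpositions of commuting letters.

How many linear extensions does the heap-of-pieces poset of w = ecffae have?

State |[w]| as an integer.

4

piece 0:e — minimal
piece 1:c rests on {0:e}
piece 2:f rests on {1:c}
piece 3:f rests on {2:f}
piece 4:a rests on {0:e}
piece 5:e rests on {3:f, 4:a}
minimal pieces: {0:e}
ways to finish when only these pieces remain (= sum over removing one remaining piece with nothing left below it):
  1 left: {5}→1
  2 left: {3,5}→1  {4,5}→1
  3 left: {2,3,5}→1  {3,4,5}→2
  4 left: {1,2,3,5}→1  {2,3,4,5}→3
  placing 0:e first → 4 extensions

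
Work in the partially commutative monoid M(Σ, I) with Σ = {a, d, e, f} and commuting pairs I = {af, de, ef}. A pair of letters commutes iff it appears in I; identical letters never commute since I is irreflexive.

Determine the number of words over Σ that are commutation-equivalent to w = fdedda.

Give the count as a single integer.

#0=f has no predecessor
#1=d depends on [0:f]
#2=e has no predecessor
#3=d depends on [1:d]
#4=d depends on [3:d]
#5=a depends on [2:e, 4:d]
sources: [0:f, 2:e]
N(rest) = Σ N(rest − s) over sources s of rest; N(one piece) = 1:
  size 1 → [5]=1
  size 2 → [2,5]=1  [4,5]=1
  size 3 → [2,4,5]=2  [3,4,5]=1
  size 4 → [1,3,4,5]=1  [2,3,4,5]=3
  first=0(f) contributes 4
  first=2(e) contributes 1
|[w]| = 5

5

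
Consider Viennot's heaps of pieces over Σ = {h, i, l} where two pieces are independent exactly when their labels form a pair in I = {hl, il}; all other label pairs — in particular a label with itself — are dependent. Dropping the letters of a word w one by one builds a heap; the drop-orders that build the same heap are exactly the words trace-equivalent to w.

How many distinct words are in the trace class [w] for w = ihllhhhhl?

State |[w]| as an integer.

#0=i has no predecessor
#1=h depends on [0:i]
#2=l has no predecessor
#3=l depends on [2:l]
#4=h depends on [1:h]
#5=h depends on [4:h]
#6=h depends on [5:h]
#7=h depends on [6:h]
#8=l depends on [3:l]
sources: [0:i, 2:l]
N(rest) = Σ N(rest − s) over sources s of rest; N(one piece) = 1:
  size 1 → [7]=1  [8]=1
  size 2 → [3,8]=1  [6,7]=1  [7,8]=2
  size 3 → [2,3,8]=1  [3,7,8]=3  [5,6,7]=1  [6,7,8]=3
  size 4 → [2,3,7,8]=4  [3,6,7,8]=6  [4,5,6,7]=1  [5,6,7,8]=4
  size 5 → [1,4,5,6,7]=1  [2,3,6,7,8]=10  [3,5,6,7,8]=10  [4,5,6,7,8]=5
  size 6 → [0,1,4,5,6,7]=1  [1,4,5,6,7,8]=6  [2,3,5,6,7,8]=20  [3,4,5,6,7,8]=15
  size 7 → [0,1,4,5,6,7,8]=7  [1,3,4,5,6,7,8]=21  [2,3,4,5,6,7,8]=35
  first=0(i) contributes 56
  first=2(l) contributes 28
|[w]| = 84

84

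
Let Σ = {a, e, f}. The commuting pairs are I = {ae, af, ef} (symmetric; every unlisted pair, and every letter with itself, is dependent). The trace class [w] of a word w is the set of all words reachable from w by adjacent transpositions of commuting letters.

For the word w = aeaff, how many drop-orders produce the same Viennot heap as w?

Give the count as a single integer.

drop 0:a onto floor
drop 1:e onto floor
drop 2:a onto {0:a}
drop 3:f onto floor
drop 4:f onto {3:f}
ground layer = {0:a, 1:e, 3:f}
drop-orders for the pieces not yet dropped (sum over which currently-grounded one goes next):
  1 to go: {1} 1  {2} 1  {4} 1
  2 to go: {0,2} 1  {1,2} 2  {1,4} 2  {2,4} 2  {3,4} 1
  3 to go: {0,1,2} 3  {0,2,4} 3  {1,2,4} 6  {1,3,4} 3  {2,3,4} 3
  if 0:a drops first: 12 orders
  if 1:e drops first: 6 orders
  if 3:f drops first: 12 orders
heap linearizations: 30

30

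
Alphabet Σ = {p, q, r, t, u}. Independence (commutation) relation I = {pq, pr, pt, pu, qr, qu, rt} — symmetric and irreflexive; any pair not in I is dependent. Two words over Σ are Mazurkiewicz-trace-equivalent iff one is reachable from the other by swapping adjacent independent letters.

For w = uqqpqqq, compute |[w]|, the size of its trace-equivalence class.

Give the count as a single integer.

0(u) covers ∅
1(q) covers ∅
2(q) covers 1:q
3(p) covers ∅
4(q) covers 2:q
5(q) covers 4:q
6(q) covers 5:q
floor of heap: 0:u, 1:q, 3:p
completions by unplaced set U, small U first (add the entries for U minus each lowest piece of U):
  |U|=1: {0}:1  {3}:1  {6}:1
  |U|=2: {0,3}:2  {0,6}:2  {3,6}:2  {5,6}:1
  |U|=3: {0,3,6}:6  {0,5,6}:3  {3,5,6}:3  {4,5,6}:1
  |U|=4: {0,3,5,6}:12  {0,4,5,6}:4  {2,4,5,6}:1  {3,4,5,6}:4
  |U|=5: {0,2,4,5,6}:5  {0,3,4,5,6}:20  {1,2,4,5,6}:1  {2,3,4,5,6}:5
  start at 0(u): 6
  start at 1(q): 30
  start at 3(p): 6
sum over floor = 42

42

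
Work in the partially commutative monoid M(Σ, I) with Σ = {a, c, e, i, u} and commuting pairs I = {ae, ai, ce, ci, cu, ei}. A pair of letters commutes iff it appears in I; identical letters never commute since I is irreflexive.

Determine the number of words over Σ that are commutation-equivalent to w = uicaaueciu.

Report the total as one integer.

drop 0:u onto floor
drop 1:i onto {0:u}
drop 2:c onto floor
drop 3:a onto {0:u, 2:c}
drop 4:a onto {3:a}
drop 5:u onto {1:i, 4:a}
drop 6:e onto {5:u}
drop 7:c onto {4:a}
drop 8:i onto {5:u}
drop 9:u onto {6:e, 8:i}
ground layer = {0:u, 2:c}
drop-orders for the pieces not yet dropped (sum over which currently-grounded one goes next):
  1 to go: {7} 1  {9} 1
  2 to go: {6,9} 1  {7,9} 2  {8,9} 1
  3 to go: {6,7,9} 3  {6,8,9} 2  {7,8,9} 3
  4 to go: {5,6,8,9} 2  {6,7,8,9} 8
  5 to go: {1,5,6,8,9} 2  {5,6,7,8,9} 10
  6 to go: {1,5,6,7,8,9} 12  {4,5,6,7,8,9} 10
  7 to go: {1,4,5,6,7,8,9} 22  {3,4,5,6,7,8,9} 10
  8 to go: {1,3,4,5,6,7,8,9} 32  {2,3,4,5,6,7,8,9} 10
  if 0:u drops first: 42 orders
  if 2:c drops first: 32 orders
heap linearizations: 74

74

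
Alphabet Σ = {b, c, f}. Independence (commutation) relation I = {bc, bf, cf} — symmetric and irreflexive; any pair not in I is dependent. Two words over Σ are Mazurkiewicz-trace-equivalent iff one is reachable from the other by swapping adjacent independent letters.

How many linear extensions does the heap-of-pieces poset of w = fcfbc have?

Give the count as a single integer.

30

0(f) covers ∅
1(c) covers ∅
2(f) covers 0:f
3(b) covers ∅
4(c) covers 1:c
floor of heap: 0:f, 1:c, 3:b
completions by unplaced set U, small U first (add the entries for U minus each lowest piece of U):
  |U|=1: {2}:1  {3}:1  {4}:1
  |U|=2: {0,2}:1  {1,4}:1  {2,3}:2  {2,4}:2  {3,4}:2
  |U|=3: {0,2,3}:3  {0,2,4}:3  {1,2,4}:3  {1,3,4}:3  {2,3,4}:6
  start at 0(f): 12
  start at 1(c): 12
  start at 3(b): 6
sum over floor = 30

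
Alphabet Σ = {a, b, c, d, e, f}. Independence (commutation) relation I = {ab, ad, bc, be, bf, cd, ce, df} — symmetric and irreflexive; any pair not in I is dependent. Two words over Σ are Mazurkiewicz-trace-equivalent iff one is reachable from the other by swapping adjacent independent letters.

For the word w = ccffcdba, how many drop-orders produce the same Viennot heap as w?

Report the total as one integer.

0(c) covers ∅
1(c) covers 0:c
2(f) covers 1:c
3(f) covers 2:f
4(c) covers 3:f
5(d) covers ∅
6(b) covers 5:d
7(a) covers 4:c
floor of heap: 0:c, 5:d
completions by unplaced set U, small U first (add the entries for U minus each lowest piece of U):
  |U|=1: {6}:1  {7}:1
  |U|=2: {4,7}:1  {5,6}:1  {6,7}:2
  |U|=3: {3,4,7}:1  {4,6,7}:3  {5,6,7}:3
  |U|=4: {2,3,4,7}:1  {3,4,6,7}:4  {4,5,6,7}:6
  |U|=5: {1,2,3,4,7}:1  {2,3,4,6,7}:5  {3,4,5,6,7}:10
  |U|=6: {0,1,2,3,4,7}:1  {1,2,3,4,6,7}:6  {2,3,4,5,6,7}:15
  start at 0(c): 21
  start at 5(d): 7
sum over floor = 28

28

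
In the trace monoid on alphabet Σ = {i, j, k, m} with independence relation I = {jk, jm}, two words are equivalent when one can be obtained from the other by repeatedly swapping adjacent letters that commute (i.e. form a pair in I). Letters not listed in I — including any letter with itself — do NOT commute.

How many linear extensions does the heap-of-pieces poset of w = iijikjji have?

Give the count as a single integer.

3

#0=i has no predecessor
#1=i depends on [0:i]
#2=j depends on [1:i]
#3=i depends on [2:j]
#4=k depends on [3:i]
#5=j depends on [3:i]
#6=j depends on [5:j]
#7=i depends on [4:k, 6:j]
sources: [0:i]
N(rest) = Σ N(rest − s) over sources s of rest; N(one piece) = 1:
  size 1 → [7]=1
  size 2 → [4,7]=1  [6,7]=1
  size 3 → [4,6,7]=2  [5,6,7]=1
  size 4 → [4,5,6,7]=3
  size 5 → [3,4,5,6,7]=3
  size 6 → [2,3,4,5,6,7]=3
  first=0(i) contributes 3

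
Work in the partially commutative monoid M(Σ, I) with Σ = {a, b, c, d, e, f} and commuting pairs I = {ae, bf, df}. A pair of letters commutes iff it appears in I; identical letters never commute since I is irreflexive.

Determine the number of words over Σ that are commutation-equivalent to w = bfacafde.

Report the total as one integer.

piece 0:b — minimal
piece 1:f — minimal
piece 2:a rests on {0:b, 1:f}
piece 3:c rests on {2:a}
piece 4:a rests on {3:c}
piece 5:f rests on {4:a}
piece 6:d rests on {4:a}
piece 7:e rests on {5:f, 6:d}
minimal pieces: {0:b, 1:f}
ways to finish when only these pieces remain (= sum over removing one remaining piece with nothing left below it):
  1 left: {7}→1
  2 left: {5,7}→1  {6,7}→1
  3 left: {5,6,7}→2
  4 left: {4,5,6,7}→2
  5 left: {3,4,5,6,7}→2
  6 left: {2,3,4,5,6,7}→2
  placing 0:b first → 2 extensions
  placing 1:f first → 2 extensions
total linear extensions = 4

4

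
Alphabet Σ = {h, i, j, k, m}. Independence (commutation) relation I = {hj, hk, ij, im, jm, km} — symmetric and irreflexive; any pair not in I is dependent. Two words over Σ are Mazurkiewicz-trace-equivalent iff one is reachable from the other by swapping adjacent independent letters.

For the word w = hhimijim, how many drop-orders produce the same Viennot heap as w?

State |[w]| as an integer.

#0=h has no predecessor
#1=h depends on [0:h]
#2=i depends on [1:h]
#3=m depends on [1:h]
#4=i depends on [2:i]
#5=j has no predecessor
#6=i depends on [4:i]
#7=m depends on [3:m]
sources: [0:h, 5:j]
N(rest) = Σ N(rest − s) over sources s of rest; N(one piece) = 1:
  size 1 → [5]=1  [6]=1  [7]=1
  size 2 → [3,7]=1  [4,6]=1  [5,6]=2  [5,7]=2  [6,7]=2
  size 3 → [2,4,6]=1  [3,5,7]=3  [3,6,7]=3  [4,5,6]=3  [4,6,7]=3  [5,6,7]=6
  size 4 → [2,4,5,6]=4  [2,4,6,7]=4  [3,4,6,7]=6  [3,5,6,7]=12  [4,5,6,7]=12
  size 5 → [2,3,4,6,7]=10  [2,4,5,6,7]=20  [3,4,5,6,7]=30
  size 6 → [1,2,3,4,6,7]=10  [2,3,4,5,6,7]=60
  first=0(h) contributes 70
  first=5(j) contributes 10
|[w]| = 80

80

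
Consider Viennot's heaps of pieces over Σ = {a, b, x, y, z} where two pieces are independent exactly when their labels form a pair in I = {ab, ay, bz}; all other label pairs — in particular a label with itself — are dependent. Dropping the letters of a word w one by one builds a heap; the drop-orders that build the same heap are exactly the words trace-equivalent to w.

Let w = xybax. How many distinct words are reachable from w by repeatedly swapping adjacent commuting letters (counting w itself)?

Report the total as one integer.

piece 0:x — minimal
piece 1:y rests on {0:x}
piece 2:b rests on {1:y}
piece 3:a rests on {0:x}
piece 4:x rests on {2:b, 3:a}
minimal pieces: {0:x}
ways to finish when only these pieces remain (= sum over removing one remaining piece with nothing left below it):
  1 left: {4}→1
  2 left: {2,4}→1  {3,4}→1
  3 left: {1,2,4}→1  {2,3,4}→2
  placing 0:x first → 3 extensions

3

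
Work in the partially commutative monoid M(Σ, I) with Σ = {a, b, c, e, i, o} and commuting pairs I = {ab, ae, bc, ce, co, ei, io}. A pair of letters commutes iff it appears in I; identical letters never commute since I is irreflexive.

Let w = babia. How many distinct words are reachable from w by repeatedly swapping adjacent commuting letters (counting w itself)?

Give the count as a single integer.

piece 0:b — minimal
piece 1:a — minimal
piece 2:b rests on {0:b}
piece 3:i rests on {1:a, 2:b}
piece 4:a rests on {3:i}
minimal pieces: {0:b, 1:a}
ways to finish when only these pieces remain (= sum over removing one remaining piece with nothing left below it):
  1 left: {4}→1
  2 left: {3,4}→1
  3 left: {1,3,4}→1  {2,3,4}→1
  placing 0:b first → 2 extensions
  placing 1:a first → 1 extensions
total linear extensions = 3

3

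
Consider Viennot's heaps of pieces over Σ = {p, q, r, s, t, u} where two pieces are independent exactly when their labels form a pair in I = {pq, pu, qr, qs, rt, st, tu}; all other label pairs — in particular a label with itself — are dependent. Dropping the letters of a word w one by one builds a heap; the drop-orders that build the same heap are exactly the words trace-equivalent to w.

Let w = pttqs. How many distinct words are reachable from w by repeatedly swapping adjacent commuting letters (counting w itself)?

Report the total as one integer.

4

drop 0:p onto floor
drop 1:t onto {0:p}
drop 2:t onto {1:t}
drop 3:q onto {2:t}
drop 4:s onto {0:p}
ground layer = {0:p}
drop-orders for the pieces not yet dropped (sum over which currently-grounded one goes next):
  1 to go: {3} 1  {4} 1
  2 to go: {2,3} 1  {3,4} 2
  3 to go: {1,2,3} 1  {2,3,4} 3
  if 0:p drops first: 4 orders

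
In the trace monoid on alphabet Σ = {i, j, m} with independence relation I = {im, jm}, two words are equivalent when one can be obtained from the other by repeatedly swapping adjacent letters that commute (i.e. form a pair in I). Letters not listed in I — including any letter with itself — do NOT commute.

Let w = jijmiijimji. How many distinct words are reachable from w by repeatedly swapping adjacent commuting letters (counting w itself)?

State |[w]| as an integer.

55

#0=j has no predecessor
#1=i depends on [0:j]
#2=j depends on [1:i]
#3=m has no predecessor
#4=i depends on [2:j]
#5=i depends on [4:i]
#6=j depends on [5:i]
#7=i depends on [6:j]
#8=m depends on [3:m]
#9=j depends on [7:i]
#10=i depends on [9:j]
sources: [0:j, 3:m]
N(rest) = Σ N(rest − s) over sources s of rest; N(one piece) = 1:
  size 1 → [8]=1  [10]=1
  size 2 → [3,8]=1  [8,10]=2  [9,10]=1
  size 3 → [3,8,10]=3  [7,9,10]=1  [8,9,10]=3
  size 4 → [3,8,9,10]=6  [6,7,9,10]=1  [7,8,9,10]=4
  size 5 → [3,7,8,9,10]=10  [5,6,7,9,10]=1  [6,7,8,9,10]=5
  size 6 → [3,6,7,8,9,10]=15  [4,5,6,7,9,10]=1  [5,6,7,8,9,10]=6
  size 7 → [2,4,5,6,7,9,10]=1  [3,5,6,7,8,9,10]=21  [4,5,6,7,8,9,10]=7
  size 8 → [1,2,4,5,6,7,9,10]=1  [2,4,5,6,7,8,9,10]=8  [3,4,5,6,7,8,9,10]=28
  size 9 → [0,1,2,4,5,6,7,9,10]=1  [1,2,4,5,6,7,8,9,10]=9  [2,3,4,5,6,7,8,9,10]=36
  first=0(j) contributes 45
  first=3(m) contributes 10
|[w]| = 55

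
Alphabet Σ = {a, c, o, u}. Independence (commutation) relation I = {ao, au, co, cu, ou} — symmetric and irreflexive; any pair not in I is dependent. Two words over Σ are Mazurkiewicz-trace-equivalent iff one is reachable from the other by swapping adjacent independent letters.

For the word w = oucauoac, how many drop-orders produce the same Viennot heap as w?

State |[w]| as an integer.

#0=o has no predecessor
#1=u has no predecessor
#2=c has no predecessor
#3=a depends on [2:c]
#4=u depends on [1:u]
#5=o depends on [0:o]
#6=a depends on [3:a]
#7=c depends on [6:a]
sources: [0:o, 1:u, 2:c]
N(rest) = Σ N(rest − s) over sources s of rest; N(one piece) = 1:
  size 1 → [4]=1  [5]=1  [7]=1
  size 2 → [0,5]=1  [1,4]=1  [4,5]=2  [4,7]=2  [5,7]=2  [6,7]=1
  size 3 → [0,4,5]=3  [0,5,7]=3  [1,4,5]=3  [1,4,7]=3  [3,6,7]=1  [4,5,7]=6  [4,6,7]=3  [5,6,7]=3
  size 4 → [0,1,4,5]=6  [0,4,5,7]=12  [0,5,6,7]=6  [1,4,5,7]=12  [1,4,6,7]=6  [2,3,6,7]=1  [3,4,6,7]=4  [3,5,6,7]=4  [4,5,6,7]=12
  size 5 → [0,1,4,5,7]=30  [0,3,5,6,7]=10  [0,4,5,6,7]=30  [1,3,4,6,7]=10  [1,4,5,6,7]=30  [2,3,4,6,7]=5  [2,3,5,6,7]=5  [3,4,5,6,7]=20
  size 6 → [0,1,4,5,6,7]=90  [0,2,3,5,6,7]=15  [0,3,4,5,6,7]=60  [1,2,3,4,6,7]=15  [1,3,4,5,6,7]=60  [2,3,4,5,6,7]=30
  first=0(o) contributes 105
  first=1(u) contributes 105
  first=2(c) contributes 210
|[w]| = 420

420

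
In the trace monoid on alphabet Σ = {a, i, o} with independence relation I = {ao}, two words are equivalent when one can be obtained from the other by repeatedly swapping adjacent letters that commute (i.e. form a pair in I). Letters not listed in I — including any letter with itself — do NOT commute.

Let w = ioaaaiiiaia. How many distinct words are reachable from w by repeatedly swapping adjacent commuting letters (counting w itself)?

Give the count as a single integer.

0(i) covers ∅
1(o) covers 0:i
2(a) covers 0:i
3(a) covers 2:a
4(a) covers 3:a
5(i) covers 1:o, 4:a
6(i) covers 5:i
7(i) covers 6:i
8(a) covers 7:i
9(i) covers 8:a
10(a) covers 9:i
floor of heap: 0:i
completions by unplaced set U, small U first (add the entries for U minus each lowest piece of U):
  |U|=1: {10}:1
  |U|=2: {9,10}:1
  |U|=3: {8,9,10}:1
  |U|=4: {7,8,9,10}:1
  |U|=5: {6,7,8,9,10}:1
  |U|=6: {5,6,7,8,9,10}:1
  |U|=7: {1,5,6,7,8,9,10}:1  {4,5,6,7,8,9,10}:1
  |U|=8: {1,4,5,6,7,8,9,10}:2  {3,4,5,6,7,8,9,10}:1
  |U|=9: {1,3,4,5,6,7,8,9,10}:3  {2,3,4,5,6,7,8,9,10}:1
  start at 0(i): 4

4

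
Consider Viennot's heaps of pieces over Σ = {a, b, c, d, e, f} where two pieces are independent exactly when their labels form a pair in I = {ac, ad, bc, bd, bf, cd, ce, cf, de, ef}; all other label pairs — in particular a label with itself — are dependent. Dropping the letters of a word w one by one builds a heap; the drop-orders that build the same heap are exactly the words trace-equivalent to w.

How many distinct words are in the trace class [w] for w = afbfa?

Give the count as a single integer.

drop 0:a onto floor
drop 1:f onto {0:a}
drop 2:b onto {0:a}
drop 3:f onto {1:f}
drop 4:a onto {2:b, 3:f}
ground layer = {0:a}
drop-orders for the pieces not yet dropped (sum over which currently-grounded one goes next):
  1 to go: {4} 1
  2 to go: {2,4} 1  {3,4} 1
  3 to go: {1,3,4} 1  {2,3,4} 2
  if 0:a drops first: 3 orders

3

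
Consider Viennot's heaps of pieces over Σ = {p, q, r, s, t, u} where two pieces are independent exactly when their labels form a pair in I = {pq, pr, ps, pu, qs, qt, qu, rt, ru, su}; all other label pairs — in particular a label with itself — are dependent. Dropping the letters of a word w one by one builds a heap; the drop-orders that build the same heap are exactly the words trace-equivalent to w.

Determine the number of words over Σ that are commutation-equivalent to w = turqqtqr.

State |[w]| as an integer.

piece 0:t — minimal
piece 1:u rests on {0:t}
piece 2:r — minimal
piece 3:q rests on {2:r}
piece 4:q rests on {3:q}
piece 5:t rests on {1:u}
piece 6:q rests on {4:q}
piece 7:r rests on {6:q}
minimal pieces: {0:t, 2:r}
ways to finish when only these pieces remain (= sum over removing one remaining piece with nothing left below it):
  1 left: {5}→1  {7}→1
  2 left: {1,5}→1  {5,7}→2  {6,7}→1
  3 left: {0,1,5}→1  {1,5,7}→3  {4,6,7}→1  {5,6,7}→3
  4 left: {0,1,5,7}→4  {1,5,6,7}→6  {3,4,6,7}→1  {4,5,6,7}→4
  5 left: {0,1,5,6,7}→10  {1,4,5,6,7}→10  {2,3,4,6,7}→1  {3,4,5,6,7}→5
  6 left: {0,1,4,5,6,7}→20  {1,3,4,5,6,7}→15  {2,3,4,5,6,7}→6
  placing 0:t first → 21 extensions
  placing 2:r first → 35 extensions
total linear extensions = 56

56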